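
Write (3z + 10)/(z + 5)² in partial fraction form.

(3z + 10) = α(z + 5) + β. At z = -5: β = 3·(-5) + 10 = -5. Coeff of z: α = 3
Result: 3/(z + 5) - 5/(z + 5)²


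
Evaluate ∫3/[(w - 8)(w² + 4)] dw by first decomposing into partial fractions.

Cover-up at w=8: P = 3/(8²+4) = 3/68. Coeff matching: Q = -3/68, R = -6/17. Decomposition: (3/68)/(w - 8) - ((3/68)w + 6/17)/(w² + 4). Integrate: linear → ln, quadratic → (1/2)ln + arctan: (3/68) ln|(w - 8)| - (3/136) ln(w² + 4) - (3/17) arctan(w/2) + C


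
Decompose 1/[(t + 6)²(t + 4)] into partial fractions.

Cover-up at t=-4: γ = 1/(-4 + 6)² = 1/4. Cover-up at t=-6: β = 1/(-6 + 4) = -1/2. Comparing t² coeff: α = -γ = -1/4
Result: (-1/4)/(t + 6) - (1/2)/(t + 6)² + (1/4)/(t + 4)


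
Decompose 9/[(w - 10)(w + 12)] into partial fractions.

9/(w - 10)(w + 12) = α/(w - 10) + β/(w + 12). α = 9/(10 + 12) = 9/22, β = 9/(-12 - 10) = -9/22
Result: (9/22)/(w - 10) - (9/22)/(w + 12)


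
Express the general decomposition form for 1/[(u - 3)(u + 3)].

Distinct linear factors: P/(u - 3) + Q/(u + 3)


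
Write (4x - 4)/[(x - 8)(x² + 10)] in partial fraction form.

At x=8: P = (4·8 - 4)/(8² + 10) = 14/37. Q = -P = -14/37, R = 4 - 8·P = 36/37
Result: (14/37)/(x - 8) - ((14/37)x - 36/37)/(x² + 10)


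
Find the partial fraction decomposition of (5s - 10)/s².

(5s - 10) = Ps + Q. At s = 0: Q = 5·0 - 10 = -10. Coeff of s: P = 5
Result: 5/s - 10/s²


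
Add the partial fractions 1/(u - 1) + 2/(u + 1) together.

Common denominator (u - 1)(u + 1). Numerator: 1(u + 1) + 2(u - 1) = (u + 1) + (2u - 2) = 3u - 1
Result: (3u - 1)/[(u - 1)(u + 1)]


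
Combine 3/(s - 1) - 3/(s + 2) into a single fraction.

Common denominator (s - 1)(s + 2). Numerator: 3(s + 2) - 3(s - 1) = (3s + 6) - (3s - 3) = 9
Result: (9)/[(s - 1)(s + 2)]


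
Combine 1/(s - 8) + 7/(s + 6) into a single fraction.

Common denominator (s - 8)(s + 6). Numerator: 1(s + 6) + 7(s - 8) = (s + 6) + (7s - 56) = 8s - 50
Result: (8s - 50)/[(s - 8)(s + 6)]


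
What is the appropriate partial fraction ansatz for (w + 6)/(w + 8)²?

Repeated linear factor: α/(w + 8) + β/(w + 8)²


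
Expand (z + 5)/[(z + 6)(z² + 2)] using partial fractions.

At z=-6: α = (1·(-6) + 5)/((-6)² + 2) = -1/38. β = -α = 1/38, γ = 1 - (-6)·α = 16/19
Result: (-1/38)/(z + 6) + ((1/38)z + 16/19)/(z² + 2)


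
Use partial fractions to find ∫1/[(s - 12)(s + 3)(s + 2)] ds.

Cover-up: A = 1/210, B = 1/15, C = -1/14. Decomposition: (1/210)/(s - 12) + (1/15)/(s + 3) - (1/14)/(s + 2). Integrate each term: (1/210) ln|(s - 12)| + (1/15) ln|(s + 3)| - (1/14) ln|(s + 2)| + C


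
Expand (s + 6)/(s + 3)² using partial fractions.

(s + 6) = P(s + 3) + Q. At s = -3: Q = 1·(-3) + 6 = 3. Coeff of s: P = 1
Result: 1/(s + 3) + 3/(s + 3)²


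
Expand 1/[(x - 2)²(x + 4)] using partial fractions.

Cover-up at x=-4: γ = 1/(-4 - 2)² = 1/36. Cover-up at x=2: β = 1/(2 + 4) = 1/6. Comparing x² coeff: α = -γ = -1/36
Result: (-1/36)/(x - 2) + (1/6)/(x - 2)² + (1/36)/(x + 4)


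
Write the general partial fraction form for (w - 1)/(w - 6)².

Repeated linear factor: A/(w - 6) + B/(w - 6)²


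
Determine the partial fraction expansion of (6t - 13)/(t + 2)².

(6t - 13) = A(t + 2) + B. At t = -2: B = 6·(-2) - 13 = -25. Coeff of t: A = 6
Result: 6/(t + 2) - 25/(t + 2)²


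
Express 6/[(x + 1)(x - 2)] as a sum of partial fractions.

6/(x + 1)(x - 2) = α/(x + 1) + β/(x - 2). α = 6/(-1 - 2) = -2, β = 6/(2 + 1) = 2
Result: -2/(x + 1) + 2/(x - 2)


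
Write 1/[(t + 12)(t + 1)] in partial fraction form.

1/(t + 12)(t + 1) = P/(t + 12) + Q/(t + 1). P = 1/(-12 + 1) = -1/11, Q = 1/(-1 + 12) = 1/11
Result: (-1/11)/(t + 12) + (1/11)/(t + 1)


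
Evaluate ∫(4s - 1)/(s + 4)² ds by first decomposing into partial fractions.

Decompose: A = 4, B = 4·(-4) - 1 = -17, so (4s - 1)/(s + 4)² = 4/(s + 4) - 17/(s + 4)². Integrate: ∫ A/(s + 4) ds = 4 ln|(s + 4)|; ∫ B/(s + 4)² ds = 17/(s + 4). Sum: 4 ln|(s + 4)| + 17/(s + 4) + C


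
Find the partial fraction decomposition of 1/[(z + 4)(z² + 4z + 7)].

Cover-up at z = -4: P = 1/((-4)² + 4·(-4) + 7) = 1/7. Then Q = -P = -1/7, R = -P·(4 - 4) = 0
Result: (1/7)/(z + 4) - ((1/7)z)/(z² + 4z + 7)


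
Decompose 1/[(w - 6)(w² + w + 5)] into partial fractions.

Cover-up at w = 6: A = 1/(6² + 1·6 + 5) = 1/47. Then B = -A = -1/47, C = -A·(1 + 6) = -7/47
Result: (1/47)/(w - 6) - ((1/47)w + 7/47)/(w² + w + 5)


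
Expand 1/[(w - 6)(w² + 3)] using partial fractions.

Cover-up at w = 6: A = 1/(6² + 3) = 1/39. Then B = -A = -1/39, C = -A·(0 + 6) = -2/13
Result: (1/39)/(w - 6) - ((1/39)w + 2/13)/(w² + 3)


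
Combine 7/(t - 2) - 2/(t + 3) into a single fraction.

Common denominator (t - 2)(t + 3). Numerator: 7(t + 3) - 2(t - 2) = (7t + 21) - (2t - 4) = 5t + 25
Result: (5t + 25)/[(t - 2)(t + 3)]


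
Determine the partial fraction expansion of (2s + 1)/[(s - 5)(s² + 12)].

At s=5: α = (2·5 + 1)/(5² + 12) = 11/37. β = -α = -11/37, γ = 2 - 5·α = 19/37
Result: (11/37)/(s - 5) - ((11/37)s - 19/37)/(s² + 12)


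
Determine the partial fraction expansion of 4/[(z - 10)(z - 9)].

4/(z - 10)(z - 9) = A/(z - 10) + B/(z - 9). A = 4/(10 - 9) = 4, B = 4/(9 - 10) = -4
Result: 4/(z - 10) - 4/(z - 9)


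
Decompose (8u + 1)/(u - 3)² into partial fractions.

(8u + 1) = A(u - 3) + B. At u = 3: B = 8·3 + 1 = 25. Coeff of u: A = 8
Result: 8/(u - 3) + 25/(u - 3)²


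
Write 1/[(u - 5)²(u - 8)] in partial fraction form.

Cover-up at u=8: γ = 1/(8 - 5)² = 1/9. Cover-up at u=5: β = 1/(5 - 8) = -1/3. Comparing u² coeff: α = -γ = -1/9
Result: (-1/9)/(u - 5) - (1/3)/(u - 5)² + (1/9)/(u - 8)


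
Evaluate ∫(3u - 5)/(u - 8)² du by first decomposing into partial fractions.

Decompose: α = 3, β = 3·8 - 5 = 19, so (3u - 5)/(u - 8)² = 3/(u - 8) + 19/(u - 8)². Integrate: ∫ α/(u - 8) du = 3 ln|(u - 8)|; ∫ β/(u - 8)² du = -19/(u - 8). Sum: 3 ln|(u - 8)| - 19/(u - 8) + C


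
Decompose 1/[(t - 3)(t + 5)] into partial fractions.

1/(t - 3)(t + 5) = α/(t - 3) + β/(t + 5). α = 1/(3 + 5) = 1/8, β = 1/(-5 - 3) = -1/8
Result: (1/8)/(t - 3) - (1/8)/(t + 5)


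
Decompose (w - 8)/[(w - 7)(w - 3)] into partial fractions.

At w=7: A = (1·7 - 8)/(7 - 3) = -1/4. At w=3: B = (1·3 - 8)/(3 - 7) = 5/4
Result: (-1/4)/(w - 7) + (5/4)/(w - 3)


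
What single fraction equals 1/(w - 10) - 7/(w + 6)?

Common denominator (w - 10)(w + 6). Numerator: 1(w + 6) - 7(w - 10) = (w + 6) - (7w - 70) = -6w + 76
Result: (-6w + 76)/[(w - 10)(w + 6)]


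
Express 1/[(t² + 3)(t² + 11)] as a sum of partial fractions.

Coefficient matching gives P = R = 0, Q = 1/(11-3) = 1/8, S = -Q = -1/8
Result: (1/8)/(t² + 3) - (1/8)/(t² + 11)


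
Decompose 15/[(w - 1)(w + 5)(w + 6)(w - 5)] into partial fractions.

Using Heaviside cover-up: (-5/56)/(w - 1) + (1/4)/(w + 5) - (15/77)/(w + 6) + (3/88)/(w - 5)


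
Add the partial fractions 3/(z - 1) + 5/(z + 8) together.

Common denominator (z - 1)(z + 8). Numerator: 3(z + 8) + 5(z - 1) = (3z + 24) + (5z - 5) = 8z + 19
Result: (8z + 19)/[(z - 1)(z + 8)]


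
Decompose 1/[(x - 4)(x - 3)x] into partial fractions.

Using cover-up method: α = 1/4, β = -1/3, γ = 1/12
Result: (1/4)/(x - 4) - (1/3)/(x - 3) + (1/12)/x


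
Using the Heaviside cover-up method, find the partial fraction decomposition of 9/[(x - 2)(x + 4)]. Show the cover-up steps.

Cover (x - 2): set x=2, get A = 9/(2 + 4) = 3/2. Cover (x + 4): set x=-4, get B = 9/(-4 - 2) = -3/2.
Result: (3/2)/(x - 2) - (3/2)/(x + 4)


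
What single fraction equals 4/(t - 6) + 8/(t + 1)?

Common denominator (t - 6)(t + 1). Numerator: 4(t + 1) + 8(t - 6) = (4t + 4) + (8t - 48) = 12t - 44
Result: (12t - 44)/[(t - 6)(t + 1)]


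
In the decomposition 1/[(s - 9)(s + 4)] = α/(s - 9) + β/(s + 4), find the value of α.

Cover-up at s = 9: α = 1/(9 + 4) = 1/13


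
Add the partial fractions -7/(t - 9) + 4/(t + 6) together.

Common denominator (t - 9)(t + 6). Numerator: -7(t + 6) + 4(t - 9) = (-7t - 42) + (4t - 36) = -3t - 78
Result: (-3t - 78)/[(t - 9)(t + 6)]


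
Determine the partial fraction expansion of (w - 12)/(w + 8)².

(w - 12) = A(w + 8) + B. At w = -8: B = 1·(-8) - 12 = -20. Coeff of w: A = 1
Result: 1/(w + 8) - 20/(w + 8)²


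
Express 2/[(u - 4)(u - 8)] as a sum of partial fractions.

2/(u - 4)(u - 8) = A/(u - 4) + B/(u - 8). A = 2/(4 - 8) = -1/2, B = 2/(8 - 4) = 1/2
Result: (-1/2)/(u - 4) + (1/2)/(u - 8)


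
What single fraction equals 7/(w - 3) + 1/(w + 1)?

Common denominator (w - 3)(w + 1). Numerator: 7(w + 1) + 1(w - 3) = (7w + 7) + (w - 3) = 8w + 4
Result: (8w + 4)/[(w - 3)(w + 1)]


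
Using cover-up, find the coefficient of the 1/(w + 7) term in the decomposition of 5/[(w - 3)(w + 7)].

Cover (w + 7), set w=-7: 5/((w - 3) at w=-7) = 5/(-10) = -1/2


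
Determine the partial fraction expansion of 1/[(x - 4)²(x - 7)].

Cover-up at x=7: C = 1/(7 - 4)² = 1/9. Cover-up at x=4: B = 1/(4 - 7) = -1/3. Comparing x² coeff: A = -C = -1/9
Result: (-1/9)/(x - 4) - (1/3)/(x - 4)² + (1/9)/(x - 7)


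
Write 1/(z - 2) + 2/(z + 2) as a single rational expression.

Common denominator (z - 2)(z + 2). Numerator: 1(z + 2) + 2(z - 2) = (z + 2) + (2z - 4) = 3z - 2
Result: (3z - 2)/[(z - 2)(z + 2)]


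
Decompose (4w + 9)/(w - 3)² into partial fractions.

(4w + 9) = A(w - 3) + B. At w = 3: B = 4·3 + 9 = 21. Coeff of w: A = 4
Result: 4/(w - 3) + 21/(w - 3)²


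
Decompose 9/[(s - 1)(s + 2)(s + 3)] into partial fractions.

Using cover-up method: P = 3/4, Q = -3, R = 9/4
Result: (3/4)/(s - 1) - 3/(s + 2) + (9/4)/(s + 3)


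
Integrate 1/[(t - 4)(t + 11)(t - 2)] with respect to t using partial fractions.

Cover-up: A = 1/30, B = 1/195, C = -1/26. Decomposition: (1/30)/(t - 4) + (1/195)/(t + 11) - (1/26)/(t - 2). Integrate each term: (1/30) ln|(t - 4)| + (1/195) ln|(t + 11)| - (1/26) ln|(t - 2)| + C


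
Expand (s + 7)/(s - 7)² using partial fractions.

(s + 7) = A(s - 7) + B. At s = 7: B = 1·7 + 7 = 14. Coeff of s: A = 1
Result: 1/(s - 7) + 14/(s - 7)²


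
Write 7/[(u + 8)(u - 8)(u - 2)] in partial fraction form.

Using cover-up method: P = 7/160, Q = 7/96, R = -7/60
Result: (7/160)/(u + 8) + (7/96)/(u - 8) - (7/60)/(u - 2)


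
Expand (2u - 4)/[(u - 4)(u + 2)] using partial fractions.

At u=4: P = (2·4 - 4)/(4 + 2) = 2/3. At u=-2: Q = (2·(-2) - 4)/(-2 - 4) = 4/3
Result: (2/3)/(u - 4) + (4/3)/(u + 2)


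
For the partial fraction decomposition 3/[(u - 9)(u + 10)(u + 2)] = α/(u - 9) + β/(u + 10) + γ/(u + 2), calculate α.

Cover-up at u = 9: α = 3/[(9 + 10)(9 + 2)] = 3/[(19)(11)] = 3/209


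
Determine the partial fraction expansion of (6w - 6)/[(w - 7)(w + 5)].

At w=7: α = (6·7 - 6)/(7 + 5) = 3. At w=-5: β = (6·(-5) - 6)/(-5 - 7) = 3
Result: 3/(w - 7) + 3/(w + 5)


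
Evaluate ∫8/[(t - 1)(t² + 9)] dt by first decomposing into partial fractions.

Cover-up at t=1: P = 8/(1²+9) = 4/5. Coeff matching: Q = -4/5, R = -4/5. Decomposition: (4/5)/(t - 1) - ((4/5)t + 4/5)/(t² + 9). Integrate: linear → ln, quadratic → (1/2)ln + arctan: (4/5) ln|(t - 1)| - (2/5) ln(t² + 9) - (4/15) arctan(t/3) + C


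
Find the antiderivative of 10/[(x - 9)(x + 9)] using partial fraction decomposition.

Decompose: 10/[(x - 9)(x + 9)] = (5/9)/(x - 9) - (5/9)/(x + 9). Integrate each term: (5/9) ln|(x - 9)| - (5/9) ln|(x + 9)| + C


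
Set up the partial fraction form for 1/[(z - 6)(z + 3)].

Distinct linear factors: α/(z - 6) + β/(z + 3)


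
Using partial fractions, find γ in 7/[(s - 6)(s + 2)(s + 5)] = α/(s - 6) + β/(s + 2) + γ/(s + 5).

Cover-up at s = -5: γ = 7/[(-5 - 6)(-5 + 2)] = 7/[(-11)(-3)] = 7/33


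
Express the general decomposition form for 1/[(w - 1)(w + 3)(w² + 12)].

Two linear + quadratic: P/(w - 1) + Q/(w + 3) + (Rw + S)/(w² + 12)


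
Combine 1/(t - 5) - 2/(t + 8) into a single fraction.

Common denominator (t - 5)(t + 8). Numerator: 1(t + 8) - 2(t - 5) = (t + 8) - (2t - 10) = -t + 18
Result: (-t + 18)/[(t - 5)(t + 8)]


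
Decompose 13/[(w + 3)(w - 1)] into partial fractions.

13/(w + 3)(w - 1) = α/(w + 3) + β/(w - 1). α = 13/(-3 - 1) = -13/4, β = 13/(1 + 3) = 13/4
Result: (-13/4)/(w + 3) + (13/4)/(w - 1)


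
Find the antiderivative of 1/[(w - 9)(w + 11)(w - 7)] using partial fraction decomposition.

Cover-up: α = 1/40, β = 1/360, γ = -1/36. Decomposition: (1/40)/(w - 9) + (1/360)/(w + 11) - (1/36)/(w - 7). Integrate each term: (1/40) ln|(w - 9)| + (1/360) ln|(w + 11)| - (1/36) ln|(w - 7)| + C


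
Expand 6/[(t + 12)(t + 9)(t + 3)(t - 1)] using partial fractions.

Using Heaviside cover-up: (-2/117)/(t + 12) + (1/30)/(t + 9) - (1/36)/(t + 3) + (3/260)/(t - 1)


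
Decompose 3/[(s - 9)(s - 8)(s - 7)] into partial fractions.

Using cover-up method: A = 3/2, B = -3, C = 3/2
Result: (3/2)/(s - 9) - 3/(s - 8) + (3/2)/(s - 7)


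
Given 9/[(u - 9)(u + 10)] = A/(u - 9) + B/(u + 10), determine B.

Cover-up at u = -10: B = 9/(-10 - 9) = -9/19


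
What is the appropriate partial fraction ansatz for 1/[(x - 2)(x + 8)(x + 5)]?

Three distinct linear factors: P/(x - 2) + Q/(x + 8) + R/(x + 5)


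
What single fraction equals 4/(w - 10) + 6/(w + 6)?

Common denominator (w - 10)(w + 6). Numerator: 4(w + 6) + 6(w - 10) = (4w + 24) + (6w - 60) = 10w - 36
Result: (10w - 36)/[(w - 10)(w + 6)]


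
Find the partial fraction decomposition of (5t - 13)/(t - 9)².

(5t - 13) = α(t - 9) + β. At t = 9: β = 5·9 - 13 = 32. Coeff of t: α = 5
Result: 5/(t - 9) + 32/(t - 9)²


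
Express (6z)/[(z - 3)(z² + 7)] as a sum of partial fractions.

At z=3: A = (6·3 + 0)/(3² + 7) = 9/8. B = -A = -9/8, C = 6 - 3·A = 21/8
Result: (9/8)/(z - 3) - ((9/8)z - 21/8)/(z² + 7)


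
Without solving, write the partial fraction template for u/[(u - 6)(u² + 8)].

Linear + irreducible quadratic: A/(u - 6) + (Bu + C)/(u² + 8)


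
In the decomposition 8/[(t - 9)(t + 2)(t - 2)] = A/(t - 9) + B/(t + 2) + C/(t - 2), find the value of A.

Cover-up at t = 9: A = 8/[(9 + 2)(9 - 2)] = 8/[(11)(7)] = 8/77


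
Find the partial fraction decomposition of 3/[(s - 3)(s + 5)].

3/(s - 3)(s + 5) = P/(s - 3) + Q/(s + 5). P = 3/(3 + 5) = 3/8, Q = 3/(-5 - 3) = -3/8
Result: (3/8)/(s - 3) - (3/8)/(s + 5)


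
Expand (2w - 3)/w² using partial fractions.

(2w - 3) = Aw + B. At w = 0: B = 2·0 - 3 = -3. Coeff of w: A = 2
Result: 2/w - 3/w²


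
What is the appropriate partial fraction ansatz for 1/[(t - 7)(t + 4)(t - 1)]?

Three distinct linear factors: α/(t - 7) + β/(t + 4) + γ/(t - 1)


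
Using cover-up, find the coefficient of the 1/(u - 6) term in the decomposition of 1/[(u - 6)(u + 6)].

Cover (u - 6), set u=6: 1/((u + 6) at u=6) = 1/(12) = 1/12


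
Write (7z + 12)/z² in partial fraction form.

(7z + 12) = Az + B. At z = 0: B = 7·0 + 12 = 12. Coeff of z: A = 7
Result: 7/z + 12/z²


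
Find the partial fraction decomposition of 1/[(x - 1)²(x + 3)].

Cover-up at x=-3: R = 1/(-3 - 1)² = 1/16. Cover-up at x=1: Q = 1/(1 + 3) = 1/4. Comparing x² coeff: P = -R = -1/16
Result: (-1/16)/(x - 1) + (1/4)/(x - 1)² + (1/16)/(x + 3)


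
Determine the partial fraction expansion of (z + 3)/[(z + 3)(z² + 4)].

At z=-3: A = (1·(-3) + 3)/((-3)² + 4) = 0. B = -A = 0, C = 1 - (-3)·A = 1
Result: (1)/(z² + 4)


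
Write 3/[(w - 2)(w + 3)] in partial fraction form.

3/(w - 2)(w + 3) = α/(w - 2) + β/(w + 3). α = 3/(2 + 3) = 3/5, β = 3/(-3 - 2) = -3/5
Result: (3/5)/(w - 2) - (3/5)/(w + 3)


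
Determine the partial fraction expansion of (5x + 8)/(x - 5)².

(5x + 8) = P(x - 5) + Q. At x = 5: Q = 5·5 + 8 = 33. Coeff of x: P = 5
Result: 5/(x - 5) + 33/(x - 5)²


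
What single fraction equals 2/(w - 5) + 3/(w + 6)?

Common denominator (w - 5)(w + 6). Numerator: 2(w + 6) + 3(w - 5) = (2w + 12) + (3w - 15) = 5w - 3
Result: (5w - 3)/[(w - 5)(w + 6)]


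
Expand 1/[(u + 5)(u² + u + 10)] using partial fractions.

Cover-up at u = -5: α = 1/((-5)² + 1·(-5) + 10) = 1/30. Then β = -α = -1/30, γ = -α·(1 - 5) = 2/15
Result: (1/30)/(u + 5) - ((1/30)u - 2/15)/(u² + u + 10)


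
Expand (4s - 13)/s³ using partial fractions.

(4s - 13) = Ps² + Qs + R. At s = 0: R = 4·0 - 13 = -13. Coefficients: P = 0, Q = 4
Result: 4/s² - 13/s³


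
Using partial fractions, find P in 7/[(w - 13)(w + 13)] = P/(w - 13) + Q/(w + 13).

Cover-up at w = 13: P = 7/(13 + 13) = 7/26


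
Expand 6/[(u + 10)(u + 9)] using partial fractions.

6/(u + 10)(u + 9) = A/(u + 10) + B/(u + 9). A = 6/(-10 + 9) = -6, B = 6/(-9 + 10) = 6
Result: -6/(u + 10) + 6/(u + 9)


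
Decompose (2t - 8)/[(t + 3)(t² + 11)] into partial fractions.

At t=-3: A = (2·(-3) - 8)/((-3)² + 11) = -7/10. B = -A = 7/10, C = 2 - (-3)·A = -1/10
Result: (-7/10)/(t + 3) + ((7/10)t - 1/10)/(t² + 11)


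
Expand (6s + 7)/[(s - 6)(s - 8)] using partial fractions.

At s=6: α = (6·6 + 7)/(6 - 8) = -43/2. At s=8: β = (6·8 + 7)/(8 - 6) = 55/2
Result: (-43/2)/(s - 6) + (55/2)/(s - 8)


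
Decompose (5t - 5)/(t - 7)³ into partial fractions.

(5t - 5) = α(t - 7)² + β(t - 7) + γ. At t = 7: γ = 5·7 - 5 = 30. Coefficients: α = 0, β = 5
Result: 5/(t - 7)² + 30/(t - 7)³


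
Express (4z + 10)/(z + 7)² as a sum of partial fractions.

(4z + 10) = A(z + 7) + B. At z = -7: B = 4·(-7) + 10 = -18. Coeff of z: A = 4
Result: 4/(z + 7) - 18/(z + 7)²


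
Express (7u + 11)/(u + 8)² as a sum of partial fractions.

(7u + 11) = A(u + 8) + B. At u = -8: B = 7·(-8) + 11 = -45. Coeff of u: A = 7
Result: 7/(u + 8) - 45/(u + 8)²


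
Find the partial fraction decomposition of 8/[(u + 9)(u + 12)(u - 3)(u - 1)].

Using Heaviside cover-up: (1/45)/(u + 9) - (8/585)/(u + 12) + (1/45)/(u - 3) - (2/65)/(u - 1)


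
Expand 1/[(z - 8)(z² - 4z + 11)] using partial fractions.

Cover-up at z = 8: A = 1/(8² - 4·8 + 11) = 1/43. Then B = -A = -1/43, C = -A·(-4 + 8) = -4/43
Result: (1/43)/(z - 8) - ((1/43)z + 4/43)/(z² - 4z + 11)


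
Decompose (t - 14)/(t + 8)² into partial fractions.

(t - 14) = P(t + 8) + Q. At t = -8: Q = 1·(-8) - 14 = -22. Coeff of t: P = 1
Result: 1/(t + 8) - 22/(t + 8)²


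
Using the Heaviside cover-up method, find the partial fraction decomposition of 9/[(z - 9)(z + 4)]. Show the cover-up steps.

Cover (z - 9): set z=9, get α = 9/(9 + 4) = 9/13. Cover (z + 4): set z=-4, get β = 9/(-4 - 9) = -9/13.
Result: (9/13)/(z - 9) - (9/13)/(z + 4)


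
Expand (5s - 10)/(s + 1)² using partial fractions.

(5s - 10) = P(s + 1) + Q. At s = -1: Q = 5·(-1) - 10 = -15. Coeff of s: P = 5
Result: 5/(s + 1) - 15/(s + 1)²


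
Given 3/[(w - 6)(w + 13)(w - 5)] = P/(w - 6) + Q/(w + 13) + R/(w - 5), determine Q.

Cover-up at w = -13: Q = 3/[(-13 - 6)(-13 - 5)] = 3/[(-19)(-18)] = 3/342 = 1/114


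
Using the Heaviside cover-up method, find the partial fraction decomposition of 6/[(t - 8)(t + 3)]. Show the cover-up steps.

Cover (t - 8): set t=8, get A = 6/(8 + 3) = 6/11. Cover (t + 3): set t=-3, get B = 6/(-3 - 8) = -6/11.
Result: (6/11)/(t - 8) - (6/11)/(t + 3)


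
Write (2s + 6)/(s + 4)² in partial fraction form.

(2s + 6) = P(s + 4) + Q. At s = -4: Q = 2·(-4) + 6 = -2. Coeff of s: P = 2
Result: 2/(s + 4) - 2/(s + 4)²


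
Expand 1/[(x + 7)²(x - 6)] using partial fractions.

Cover-up at x=6: C = 1/(6 + 7)² = 1/169. Cover-up at x=-7: B = 1/(-7 - 6) = -1/13. Comparing x² coeff: A = -C = -1/169
Result: (-1/169)/(x + 7) - (1/13)/(x + 7)² + (1/169)/(x - 6)


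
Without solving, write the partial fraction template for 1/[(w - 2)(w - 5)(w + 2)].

Three distinct linear factors: A/(w - 2) + B/(w - 5) + C/(w + 2)


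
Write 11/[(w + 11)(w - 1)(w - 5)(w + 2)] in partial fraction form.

Using Heaviside cover-up: (-11/1728)/(w + 11) - (11/144)/(w - 1) + (11/448)/(w - 5) + (11/189)/(w + 2)


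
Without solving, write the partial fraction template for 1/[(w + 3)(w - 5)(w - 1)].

Three distinct linear factors: A/(w + 3) + B/(w - 5) + C/(w - 1)


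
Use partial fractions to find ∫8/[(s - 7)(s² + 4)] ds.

Cover-up at s=7: A = 8/(7²+4) = 8/53. Coeff matching: B = -8/53, C = -56/53. Decomposition: (8/53)/(s - 7) - ((8/53)s + 56/53)/(s² + 4). Integrate: linear → ln, quadratic → (1/2)ln + arctan: (8/53) ln|(s - 7)| - (4/53) ln(s² + 4) - (28/53) arctan(s/2) + C


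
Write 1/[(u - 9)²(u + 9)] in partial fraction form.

Cover-up at u=-9: γ = 1/(-9 - 9)² = 1/324. Cover-up at u=9: β = 1/(9 + 9) = 1/18. Comparing u² coeff: α = -γ = -1/324
Result: (-1/324)/(u - 9) + (1/18)/(u - 9)² + (1/324)/(u + 9)


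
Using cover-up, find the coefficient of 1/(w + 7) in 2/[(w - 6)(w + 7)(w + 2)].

Cover (w + 7), set w=-7: 2/[(-7 - 6)(-7 + 2)] = 2/65


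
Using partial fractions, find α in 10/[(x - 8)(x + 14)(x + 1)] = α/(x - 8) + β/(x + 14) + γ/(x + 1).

Cover-up at x = 8: α = 10/[(8 + 14)(8 + 1)] = 10/[(22)(9)] = 10/198 = 5/99


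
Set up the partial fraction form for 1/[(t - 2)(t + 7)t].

Three distinct linear factors: P/(t - 2) + Q/(t + 7) + R/t


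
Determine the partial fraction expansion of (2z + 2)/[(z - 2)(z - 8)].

At z=2: P = (2·2 + 2)/(2 - 8) = -1. At z=8: Q = (2·8 + 2)/(8 - 2) = 3
Result: -1/(z - 2) + 3/(z - 8)


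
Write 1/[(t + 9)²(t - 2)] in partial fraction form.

Cover-up at t=2: γ = 1/(2 + 9)² = 1/121. Cover-up at t=-9: β = 1/(-9 - 2) = -1/11. Comparing t² coeff: α = -γ = -1/121
Result: (-1/121)/(t + 9) - (1/11)/(t + 9)² + (1/121)/(t - 2)


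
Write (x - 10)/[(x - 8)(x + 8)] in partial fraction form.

At x=8: A = (1·8 - 10)/(8 + 8) = -1/8. At x=-8: B = (1·(-8) - 10)/(-8 - 8) = 9/8
Result: (-1/8)/(x - 8) + (9/8)/(x + 8)


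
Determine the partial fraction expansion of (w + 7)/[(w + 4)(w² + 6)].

At w=-4: A = (1·(-4) + 7)/((-4)² + 6) = 3/22. B = -A = -3/22, C = 1 - (-4)·A = 17/11
Result: (3/22)/(w + 4) - ((3/22)w - 17/11)/(w² + 6)


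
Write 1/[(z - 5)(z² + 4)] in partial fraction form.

Cover-up at z = 5: α = 1/(5² + 4) = 1/29. Then β = -α = -1/29, γ = -α·(0 + 5) = -5/29
Result: (1/29)/(z - 5) - ((1/29)z + 5/29)/(z² + 4)


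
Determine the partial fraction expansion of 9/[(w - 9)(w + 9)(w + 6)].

Using cover-up method: P = 1/30, Q = 1/6, R = -1/5
Result: (1/30)/(w - 9) + (1/6)/(w + 9) - (1/5)/(w + 6)


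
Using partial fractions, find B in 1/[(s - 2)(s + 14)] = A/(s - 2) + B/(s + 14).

Cover-up at s = -14: B = 1/(-14 - 2) = -1/16


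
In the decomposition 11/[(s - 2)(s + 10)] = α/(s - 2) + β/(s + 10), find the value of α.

Cover-up at s = 2: α = 11/(2 + 10) = 11/12


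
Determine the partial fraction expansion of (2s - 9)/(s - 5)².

(2s - 9) = P(s - 5) + Q. At s = 5: Q = 2·5 - 9 = 1. Coeff of s: P = 2
Result: 2/(s - 5) + 1/(s - 5)²


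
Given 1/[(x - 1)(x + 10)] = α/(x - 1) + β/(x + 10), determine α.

Cover-up at x = 1: α = 1/(1 + 10) = 1/11


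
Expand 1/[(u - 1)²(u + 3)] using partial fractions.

Cover-up at u=-3: C = 1/(-3 - 1)² = 1/16. Cover-up at u=1: B = 1/(1 + 3) = 1/4. Comparing u² coeff: A = -C = -1/16
Result: (-1/16)/(u - 1) + (1/4)/(u - 1)² + (1/16)/(u + 3)


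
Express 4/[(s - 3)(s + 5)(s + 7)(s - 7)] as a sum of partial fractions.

Using Heaviside cover-up: (-1/80)/(s - 3) + (1/48)/(s + 5) - (1/70)/(s + 7) + (1/168)/(s - 7)


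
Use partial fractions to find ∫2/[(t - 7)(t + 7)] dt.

Decompose: 2/[(t - 7)(t + 7)] = (1/7)/(t - 7) - (1/7)/(t + 7). Integrate each term: (1/7) ln|(t - 7)| - (1/7) ln|(t + 7)| + C


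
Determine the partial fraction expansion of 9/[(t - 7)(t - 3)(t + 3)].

Using cover-up method: P = 9/40, Q = -3/8, R = 3/20
Result: (9/40)/(t - 7) - (3/8)/(t - 3) + (3/20)/(t + 3)


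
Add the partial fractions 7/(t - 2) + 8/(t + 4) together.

Common denominator (t - 2)(t + 4). Numerator: 7(t + 4) + 8(t - 2) = (7t + 28) + (8t - 16) = 15t + 12
Result: (15t + 12)/[(t - 2)(t + 4)]


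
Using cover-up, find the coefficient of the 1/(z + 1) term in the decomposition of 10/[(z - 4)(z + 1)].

Cover (z + 1), set z=-1: 10/((z - 4) at z=-1) = 10/(-5) = -2


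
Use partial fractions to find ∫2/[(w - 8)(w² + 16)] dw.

Cover-up at w=8: P = 2/(8²+16) = 1/40. Coeff matching: Q = -1/40, R = -1/5. Decomposition: (1/40)/(w - 8) - ((1/40)w + 1/5)/(w² + 16). Integrate: linear → ln, quadratic → (1/2)ln + arctan: (1/40) ln|(w - 8)| - (1/80) ln(w² + 16) - (1/20) arctan(w/4) + C


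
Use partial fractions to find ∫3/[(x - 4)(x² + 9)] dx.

Cover-up at x=4: P = 3/(4²+9) = 3/25. Coeff matching: Q = -3/25, R = -12/25. Decomposition: (3/25)/(x - 4) - ((3/25)x + 12/25)/(x² + 9). Integrate: linear → ln, quadratic → (1/2)ln + arctan: (3/25) ln|(x - 4)| - (3/50) ln(x² + 9) - (4/25) arctan(x/3) + C


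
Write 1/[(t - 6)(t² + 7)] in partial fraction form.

Cover-up at t = 6: P = 1/(6² + 7) = 1/43. Then Q = -P = -1/43, R = -P·(0 + 6) = -6/43
Result: (1/43)/(t - 6) - ((1/43)t + 6/43)/(t² + 7)


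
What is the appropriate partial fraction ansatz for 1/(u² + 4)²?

Repeated quadratic factor: (Au + B)/(u² + 4) + (Cu + D)/(u² + 4)²


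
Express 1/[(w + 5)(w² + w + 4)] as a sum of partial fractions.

Cover-up at w = -5: A = 1/((-5)² + 1·(-5) + 4) = 1/24. Then B = -A = -1/24, C = -A·(1 - 5) = 1/6
Result: (1/24)/(w + 5) - ((1/24)w - 1/6)/(w² + w + 4)


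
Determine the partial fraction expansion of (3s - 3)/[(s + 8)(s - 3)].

At s=-8: P = (3·(-8) - 3)/(-8 - 3) = 27/11. At s=3: Q = (3·3 - 3)/(3 + 8) = 6/11
Result: (27/11)/(s + 8) + (6/11)/(s - 3)


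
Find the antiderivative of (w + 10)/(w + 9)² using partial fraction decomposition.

Decompose: α = 1, β = 1·(-9) + 10 = 1, so (w + 10)/(w + 9)² = 1/(w + 9) + 1/(w + 9)². Integrate: ∫ α/(w + 9) dw = ln|(w + 9)|; ∫ β/(w + 9)² dw = -1/(w + 9). Sum: ln|(w + 9)| - 1/(w + 9) + C


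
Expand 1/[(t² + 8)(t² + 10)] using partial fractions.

Coefficient matching gives P = R = 0, Q = 1/(10-8) = 1/2, S = -Q = -1/2
Result: (1/2)/(t² + 8) - (1/2)/(t² + 10)


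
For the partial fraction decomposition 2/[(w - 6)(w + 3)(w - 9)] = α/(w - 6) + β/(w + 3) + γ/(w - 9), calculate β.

Cover-up at w = -3: β = 2/[(-3 - 6)(-3 - 9)] = 2/[(-9)(-12)] = 2/108 = 1/54


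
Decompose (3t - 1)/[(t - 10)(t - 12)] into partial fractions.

At t=10: A = (3·10 - 1)/(10 - 12) = -29/2. At t=12: B = (3·12 - 1)/(12 - 10) = 35/2
Result: (-29/2)/(t - 10) + (35/2)/(t - 12)


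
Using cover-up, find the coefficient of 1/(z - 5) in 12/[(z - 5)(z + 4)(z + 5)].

Cover (z - 5), set z=5: 12/[(5 + 4)(5 + 5)] = 2/15


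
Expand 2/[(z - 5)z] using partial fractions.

2/(z - 5)z = P/(z - 5) + Q/z. P = 2/(5 - 0) = 2/5, Q = 2/(0 - 5) = -2/5
Result: (2/5)/(z - 5) - (2/5)/z


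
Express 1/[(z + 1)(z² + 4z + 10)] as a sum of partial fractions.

Cover-up at z = -1: α = 1/((-1)² + 4·(-1) + 10) = 1/7. Then β = -α = -1/7, γ = -α·(4 - 1) = -3/7
Result: (1/7)/(z + 1) - ((1/7)z + 3/7)/(z² + 4z + 10)


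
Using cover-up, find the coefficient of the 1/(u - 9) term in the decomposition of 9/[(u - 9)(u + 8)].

Cover (u - 9), set u=9: 9/((u + 8) at u=9) = 9/(17) = 9/17


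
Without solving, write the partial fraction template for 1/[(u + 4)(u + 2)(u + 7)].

Three distinct linear factors: A/(u + 4) + B/(u + 2) + C/(u + 7)


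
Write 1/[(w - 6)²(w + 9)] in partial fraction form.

Cover-up at w=-9: C = 1/(-9 - 6)² = 1/225. Cover-up at w=6: B = 1/(6 + 9) = 1/15. Comparing w² coeff: A = -C = -1/225
Result: (-1/225)/(w - 6) + (1/15)/(w - 6)² + (1/225)/(w + 9)


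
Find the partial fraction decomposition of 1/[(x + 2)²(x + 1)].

Cover-up at x=-1: C = 1/(-1 + 2)² = 1. Cover-up at x=-2: B = 1/(-2 + 1) = -1. Comparing x² coeff: A = -C = -1
Result: -1/(x + 2) - 1/(x + 2)² + 1/(x + 1)


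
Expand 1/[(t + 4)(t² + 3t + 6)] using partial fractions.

Cover-up at t = -4: A = 1/((-4)² + 3·(-4) + 6) = 1/10. Then B = -A = -1/10, C = -A·(3 - 4) = 1/10
Result: (1/10)/(t + 4) - ((1/10)t - 1/10)/(t² + 3t + 6)


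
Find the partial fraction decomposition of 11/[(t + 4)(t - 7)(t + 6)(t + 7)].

Using Heaviside cover-up: (-1/6)/(t + 4) + (1/182)/(t - 7) + (11/26)/(t + 6) - (11/42)/(t + 7)


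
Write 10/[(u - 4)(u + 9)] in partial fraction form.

10/(u - 4)(u + 9) = P/(u - 4) + Q/(u + 9). P = 10/(4 + 9) = 10/13, Q = 10/(-9 - 4) = -10/13
Result: (10/13)/(u - 4) - (10/13)/(u + 9)


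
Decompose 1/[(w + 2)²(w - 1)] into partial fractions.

Cover-up at w=1: γ = 1/(1 + 2)² = 1/9. Cover-up at w=-2: β = 1/(-2 - 1) = -1/3. Comparing w² coeff: α = -γ = -1/9
Result: (-1/9)/(w + 2) - (1/3)/(w + 2)² + (1/9)/(w - 1)


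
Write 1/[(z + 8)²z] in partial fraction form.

Cover-up at z=0: C = 1/(0 + 8)² = 1/64. Cover-up at z=-8: B = 1/(-8 - 0) = -1/8. Comparing z² coeff: A = -C = -1/64
Result: (-1/64)/(z + 8) - (1/8)/(z + 8)² + (1/64)/z


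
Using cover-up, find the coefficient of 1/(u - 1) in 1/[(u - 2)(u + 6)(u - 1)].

Cover (u - 1), set u=1: 1/[(1 - 2)(1 + 6)] = -1/7


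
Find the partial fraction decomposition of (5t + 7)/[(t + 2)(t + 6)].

At t=-2: P = (5·(-2) + 7)/(-2 + 6) = -3/4. At t=-6: Q = (5·(-6) + 7)/(-6 + 2) = 23/4
Result: (-3/4)/(t + 2) + (23/4)/(t + 6)


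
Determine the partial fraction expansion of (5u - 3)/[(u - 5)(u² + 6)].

At u=5: A = (5·5 - 3)/(5² + 6) = 22/31. B = -A = -22/31, C = 5 - 5·A = 45/31
Result: (22/31)/(u - 5) - ((22/31)u - 45/31)/(u² + 6)


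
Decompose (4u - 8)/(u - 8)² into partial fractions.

(4u - 8) = α(u - 8) + β. At u = 8: β = 4·8 - 8 = 24. Coeff of u: α = 4
Result: 4/(u - 8) + 24/(u - 8)²


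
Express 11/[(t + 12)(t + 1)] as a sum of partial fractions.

11/(t + 12)(t + 1) = α/(t + 12) + β/(t + 1). α = 11/(-12 + 1) = -1, β = 11/(-1 + 12) = 1
Result: -1/(t + 12) + 1/(t + 1)


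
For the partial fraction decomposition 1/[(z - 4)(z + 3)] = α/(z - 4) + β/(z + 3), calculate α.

Cover-up at z = 4: α = 1/(4 + 3) = 1/7


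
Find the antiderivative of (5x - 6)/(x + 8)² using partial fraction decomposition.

Decompose: P = 5, Q = 5·(-8) - 6 = -46, so (5x - 6)/(x + 8)² = 5/(x + 8) - 46/(x + 8)². Integrate: ∫ P/(x + 8) dx = 5 ln|(x + 8)|; ∫ Q/(x + 8)² dx = 46/(x + 8). Sum: 5 ln|(x + 8)| + 46/(x + 8) + C


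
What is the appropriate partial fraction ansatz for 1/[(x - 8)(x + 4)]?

Distinct linear factors: α/(x - 8) + β/(x + 4)


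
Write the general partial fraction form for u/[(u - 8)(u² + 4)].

Linear + irreducible quadratic: P/(u - 8) + (Qu + R)/(u² + 4)


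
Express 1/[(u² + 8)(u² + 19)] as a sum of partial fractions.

Coefficient matching gives P = R = 0, Q = 1/(19-8) = 1/11, S = -Q = -1/11
Result: (1/11)/(u² + 8) - (1/11)/(u² + 19)


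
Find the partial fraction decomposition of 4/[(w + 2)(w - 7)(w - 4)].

Using cover-up method: P = 2/27, Q = 4/27, R = -2/9
Result: (2/27)/(w + 2) + (4/27)/(w - 7) - (2/9)/(w - 4)


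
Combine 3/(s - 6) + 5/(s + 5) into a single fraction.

Common denominator (s - 6)(s + 5). Numerator: 3(s + 5) + 5(s - 6) = (3s + 15) + (5s - 30) = 8s - 15
Result: (8s - 15)/[(s - 6)(s + 5)]


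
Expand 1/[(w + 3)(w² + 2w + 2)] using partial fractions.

Cover-up at w = -3: α = 1/((-3)² + 2·(-3) + 2) = 1/5. Then β = -α = -1/5, γ = -α·(2 - 3) = 1/5
Result: (1/5)/(w + 3) - ((1/5)w - 1/5)/(w² + 2w + 2)


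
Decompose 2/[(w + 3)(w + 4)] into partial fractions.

2/(w + 3)(w + 4) = A/(w + 3) + B/(w + 4). A = 2/(-3 + 4) = 2, B = 2/(-4 + 3) = -2
Result: 2/(w + 3) - 2/(w + 4)


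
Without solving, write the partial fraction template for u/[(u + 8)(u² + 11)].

Linear + irreducible quadratic: α/(u + 8) + (βu + γ)/(u² + 11)


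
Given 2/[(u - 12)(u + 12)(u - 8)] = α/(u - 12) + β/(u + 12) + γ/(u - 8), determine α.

Cover-up at u = 12: α = 2/[(12 + 12)(12 - 8)] = 2/[(24)(4)] = 2/96 = 1/48


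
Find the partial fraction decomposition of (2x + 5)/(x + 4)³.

(2x + 5) = P(x + 4)² + Q(x + 4) + R. At x = -4: R = 2·(-4) + 5 = -3. Coefficients: P = 0, Q = 2
Result: 2/(x + 4)² - 3/(x + 4)³


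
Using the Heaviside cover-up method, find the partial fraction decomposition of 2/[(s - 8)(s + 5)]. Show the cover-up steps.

Cover (s - 8): set s=8, get α = 2/(8 + 5) = 2/13. Cover (s + 5): set s=-5, get β = 2/(-5 - 8) = -2/13.
Result: (2/13)/(s - 8) - (2/13)/(s + 5)


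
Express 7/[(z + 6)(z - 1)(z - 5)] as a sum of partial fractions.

Using cover-up method: α = 1/11, β = -1/4, γ = 7/44
Result: (1/11)/(z + 6) - (1/4)/(z - 1) + (7/44)/(z - 5)


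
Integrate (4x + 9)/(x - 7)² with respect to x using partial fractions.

Decompose: A = 4, B = 4·7 + 9 = 37, so (4x + 9)/(x - 7)² = 4/(x - 7) + 37/(x - 7)². Integrate: ∫ A/(x - 7) dx = 4 ln|(x - 7)|; ∫ B/(x - 7)² dx = -37/(x - 7). Sum: 4 ln|(x - 7)| - 37/(x - 7) + C


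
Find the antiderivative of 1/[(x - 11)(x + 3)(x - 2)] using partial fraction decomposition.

Cover-up: α = 1/126, β = 1/70, γ = -1/45. Decomposition: (1/126)/(x - 11) + (1/70)/(x + 3) - (1/45)/(x - 2). Integrate each term: (1/126) ln|(x - 11)| + (1/70) ln|(x + 3)| - (1/45) ln|(x - 2)| + C


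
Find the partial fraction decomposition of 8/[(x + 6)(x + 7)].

8/(x + 6)(x + 7) = α/(x + 6) + β/(x + 7). α = 8/(-6 + 7) = 8, β = 8/(-7 + 6) = -8
Result: 8/(x + 6) - 8/(x + 7)


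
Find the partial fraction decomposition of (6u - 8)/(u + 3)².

(6u - 8) = P(u + 3) + Q. At u = -3: Q = 6·(-3) - 8 = -26. Coeff of u: P = 6
Result: 6/(u + 3) - 26/(u + 3)²


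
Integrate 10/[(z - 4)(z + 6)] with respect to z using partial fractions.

Decompose: 10/[(z - 4)(z + 6)] = 1/(z - 4) - 1/(z + 6). Integrate each term: ln|(z - 4)| - ln|(z + 6)| + C


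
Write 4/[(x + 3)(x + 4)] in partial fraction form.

4/(x + 3)(x + 4) = P/(x + 3) + Q/(x + 4). P = 4/(-3 + 4) = 4, Q = 4/(-4 + 3) = -4
Result: 4/(x + 3) - 4/(x + 4)


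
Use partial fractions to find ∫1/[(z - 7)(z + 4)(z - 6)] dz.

Cover-up: P = 1/11, Q = 1/110, R = -1/10. Decomposition: (1/11)/(z - 7) + (1/110)/(z + 4) - (1/10)/(z - 6). Integrate each term: (1/11) ln|(z - 7)| + (1/110) ln|(z + 4)| - (1/10) ln|(z - 6)| + C


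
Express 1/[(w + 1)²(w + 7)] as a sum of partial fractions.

Cover-up at w=-7: γ = 1/(-7 + 1)² = 1/36. Cover-up at w=-1: β = 1/(-1 + 7) = 1/6. Comparing w² coeff: α = -γ = -1/36
Result: (-1/36)/(w + 1) + (1/6)/(w + 1)² + (1/36)/(w + 7)


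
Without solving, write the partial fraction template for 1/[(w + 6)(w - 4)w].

Three distinct linear factors: P/(w + 6) + Q/(w - 4) + R/w


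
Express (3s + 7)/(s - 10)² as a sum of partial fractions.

(3s + 7) = α(s - 10) + β. At s = 10: β = 3·10 + 7 = 37. Coeff of s: α = 3
Result: 3/(s - 10) + 37/(s - 10)²


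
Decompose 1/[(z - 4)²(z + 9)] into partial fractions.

Cover-up at z=-9: R = 1/(-9 - 4)² = 1/169. Cover-up at z=4: Q = 1/(4 + 9) = 1/13. Comparing z² coeff: P = -R = -1/169
Result: (-1/169)/(z - 4) + (1/13)/(z - 4)² + (1/169)/(z + 9)


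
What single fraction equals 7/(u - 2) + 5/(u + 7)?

Common denominator (u - 2)(u + 7). Numerator: 7(u + 7) + 5(u - 2) = (7u + 49) + (5u - 10) = 12u + 39
Result: (12u + 39)/[(u - 2)(u + 7)]


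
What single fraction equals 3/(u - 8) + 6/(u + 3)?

Common denominator (u - 8)(u + 3). Numerator: 3(u + 3) + 6(u - 8) = (3u + 9) + (6u - 48) = 9u - 39
Result: (9u - 39)/[(u - 8)(u + 3)]


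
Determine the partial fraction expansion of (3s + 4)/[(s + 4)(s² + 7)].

At s=-4: α = (3·(-4) + 4)/((-4)² + 7) = -8/23. β = -α = 8/23, γ = 3 - (-4)·α = 37/23
Result: (-8/23)/(s + 4) + ((8/23)s + 37/23)/(s² + 7)


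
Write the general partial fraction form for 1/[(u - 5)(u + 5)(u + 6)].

Three distinct linear factors: P/(u - 5) + Q/(u + 5) + R/(u + 6)


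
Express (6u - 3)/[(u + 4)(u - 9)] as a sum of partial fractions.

At u=-4: P = (6·(-4) - 3)/(-4 - 9) = 27/13. At u=9: Q = (6·9 - 3)/(9 + 4) = 51/13
Result: (27/13)/(u + 4) + (51/13)/(u - 9)


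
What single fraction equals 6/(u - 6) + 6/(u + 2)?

Common denominator (u - 6)(u + 2). Numerator: 6(u + 2) + 6(u - 6) = (6u + 12) + (6u - 36) = 12u - 24
Result: (12u - 24)/[(u - 6)(u + 2)]


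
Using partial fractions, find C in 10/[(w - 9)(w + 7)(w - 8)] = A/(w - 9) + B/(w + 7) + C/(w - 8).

Cover-up at w = 8: C = 10/[(8 - 9)(8 + 7)] = 10/[(-1)(15)] = -10/15 = -2/3


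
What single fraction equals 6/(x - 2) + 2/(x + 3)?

Common denominator (x - 2)(x + 3). Numerator: 6(x + 3) + 2(x - 2) = (6x + 18) + (2x - 4) = 8x + 14
Result: (8x + 14)/[(x - 2)(x + 3)]


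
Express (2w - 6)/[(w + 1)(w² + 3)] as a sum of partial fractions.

At w=-1: α = (2·(-1) - 6)/((-1)² + 3) = -2. β = -α = 2, γ = 2 - (-1)·α = 0
Result: -2/(w + 1) + (2w)/(w² + 3)


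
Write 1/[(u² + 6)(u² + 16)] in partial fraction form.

Coefficient matching gives P = R = 0, Q = 1/(16-6) = 1/10, S = -Q = -1/10
Result: (1/10)/(u² + 6) - (1/10)/(u² + 16)


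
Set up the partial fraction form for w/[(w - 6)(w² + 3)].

Linear + irreducible quadratic: α/(w - 6) + (βw + γ)/(w² + 3)


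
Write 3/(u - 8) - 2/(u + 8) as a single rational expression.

Common denominator (u - 8)(u + 8). Numerator: 3(u + 8) - 2(u - 8) = (3u + 24) - (2u - 16) = u + 40
Result: (u + 40)/[(u - 8)(u + 8)]


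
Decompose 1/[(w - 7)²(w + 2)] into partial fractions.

Cover-up at w=-2: R = 1/(-2 - 7)² = 1/81. Cover-up at w=7: Q = 1/(7 + 2) = 1/9. Comparing w² coeff: P = -R = -1/81
Result: (-1/81)/(w - 7) + (1/9)/(w - 7)² + (1/81)/(w + 2)


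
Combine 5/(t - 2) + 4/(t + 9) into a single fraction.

Common denominator (t - 2)(t + 9). Numerator: 5(t + 9) + 4(t - 2) = (5t + 45) + (4t - 8) = 9t + 37
Result: (9t + 37)/[(t - 2)(t + 9)]


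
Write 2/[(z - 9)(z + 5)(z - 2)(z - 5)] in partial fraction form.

Using Heaviside cover-up: (1/196)/(z - 9) - (1/490)/(z + 5) + (2/147)/(z - 2) - (1/60)/(z - 5)


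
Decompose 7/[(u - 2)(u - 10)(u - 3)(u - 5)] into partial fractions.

Using Heaviside cover-up: (-7/24)/(u - 2) + (1/40)/(u - 10) + (1/2)/(u - 3) - (7/30)/(u - 5)


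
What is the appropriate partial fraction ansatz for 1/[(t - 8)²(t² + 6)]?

Repeated linear + quadratic: P/(t - 8) + Q/(t - 8)² + (Rt + S)/(t² + 6)


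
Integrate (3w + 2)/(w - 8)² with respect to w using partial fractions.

Decompose: A = 3, B = 3·8 + 2 = 26, so (3w + 2)/(w - 8)² = 3/(w - 8) + 26/(w - 8)². Integrate: ∫ A/(w - 8) dw = 3 ln|(w - 8)|; ∫ B/(w - 8)² dw = -26/(w - 8). Sum: 3 ln|(w - 8)| - 26/(w - 8) + C


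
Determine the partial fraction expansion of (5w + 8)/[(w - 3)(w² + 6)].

At w=3: A = (5·3 + 8)/(3² + 6) = 23/15. B = -A = -23/15, C = 5 - 3·A = 2/5
Result: (23/15)/(w - 3) - ((23/15)w - 2/5)/(w² + 6)


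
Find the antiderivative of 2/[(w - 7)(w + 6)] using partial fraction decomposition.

Decompose: 2/[(w - 7)(w + 6)] = (2/13)/(w - 7) - (2/13)/(w + 6). Integrate each term: (2/13) ln|(w - 7)| - (2/13) ln|(w + 6)| + C


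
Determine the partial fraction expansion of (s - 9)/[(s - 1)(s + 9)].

At s=1: α = (1·1 - 9)/(1 + 9) = -4/5. At s=-9: β = (1·(-9) - 9)/(-9 - 1) = 9/5
Result: (-4/5)/(s - 1) + (9/5)/(s + 9)


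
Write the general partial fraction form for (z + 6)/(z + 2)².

Repeated linear factor: A/(z + 2) + B/(z + 2)²


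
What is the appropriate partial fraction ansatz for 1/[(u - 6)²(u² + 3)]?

Repeated linear + quadratic: A/(u - 6) + B/(u - 6)² + (Cu + D)/(u² + 3)
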